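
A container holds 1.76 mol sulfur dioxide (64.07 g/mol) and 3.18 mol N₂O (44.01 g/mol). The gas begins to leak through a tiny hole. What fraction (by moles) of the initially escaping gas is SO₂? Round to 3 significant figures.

Rate_i ∝ x_i/√M_i (Graham's law weighted by mole fraction), so the effusate composition follows n_i/√M_i.
x_SO₂(eff) = (n_SO₂/√M_SO₂) / (n_SO₂/√M_SO₂ + n_N₂O/√M_N₂O)
= (1.76/√64.07) / (1.76/√64.07 + 3.18/√44.01) = 0.2199/(0.2199 + 0.4793) = 0.314.

0.314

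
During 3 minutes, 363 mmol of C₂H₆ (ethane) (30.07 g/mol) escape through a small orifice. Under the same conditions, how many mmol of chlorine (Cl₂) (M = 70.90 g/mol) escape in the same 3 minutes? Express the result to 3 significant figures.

From Graham's law, rate_Cl₂/rate_C₂H₆ = √(M_C₂H₆/M_Cl₂) = √(30.07/70.90) = √0.4241 = 0.6512.
So the amount for Cl₂ is 363 × 0.6512 = 236 mmol.

236 mmol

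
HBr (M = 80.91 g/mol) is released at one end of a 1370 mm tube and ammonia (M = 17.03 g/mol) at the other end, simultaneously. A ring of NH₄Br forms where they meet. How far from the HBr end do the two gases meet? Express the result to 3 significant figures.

431 mm

In equal time, each gas travels a distance ∝ its rate ∝ 1/√M, so d_HBr/d_NH₃ = √(M_NH₃/M_HBr) = √(17.03/80.91) = 0.4588.
With d_HBr + d_NH₃ = 1370 mm, d_NH₃ = 1370/(1 + 0.4588) = 939.1 mm.
d_HBr = 1370 − 939.1 = 431 mm.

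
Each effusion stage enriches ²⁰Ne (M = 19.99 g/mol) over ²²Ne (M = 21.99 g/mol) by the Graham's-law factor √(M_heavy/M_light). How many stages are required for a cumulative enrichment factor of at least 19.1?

With α = √(21.99/19.99) per stage, ln α = ½ ln(1.10005) = 0.04768.
Need α^N ≥ 19.1 ⇒ N ≥ ln(19.1) / ln α = 2.950 / 0.04768 = 61.87.
Minimum whole number of stages: N = 62.

62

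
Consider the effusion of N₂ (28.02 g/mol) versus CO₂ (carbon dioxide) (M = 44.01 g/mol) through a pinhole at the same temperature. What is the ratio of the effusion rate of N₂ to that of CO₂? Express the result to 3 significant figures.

By Graham's law, rate_N₂/rate_CO₂ = √(M_CO₂/M_N₂) = √(44.01/28.02) = √1.571 = 1.25.

1.25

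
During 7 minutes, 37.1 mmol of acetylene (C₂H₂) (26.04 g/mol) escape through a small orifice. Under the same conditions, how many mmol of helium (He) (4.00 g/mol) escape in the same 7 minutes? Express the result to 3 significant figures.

Since effusion rate ∝ 1/√M, rate_He/rate_C₂H₂ = √(M_C₂H₂/M_He) = √(26.04/4.00) = √6.510 = 2.551.
So the amount for He is 37.1 × 2.551 = 94.7 mmol.

94.7 mmol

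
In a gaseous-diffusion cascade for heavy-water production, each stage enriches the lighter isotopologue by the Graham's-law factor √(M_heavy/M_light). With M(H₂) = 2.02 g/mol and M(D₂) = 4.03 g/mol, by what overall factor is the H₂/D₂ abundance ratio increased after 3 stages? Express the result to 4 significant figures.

Overall factor = α^3 with α = √(4.03/2.02), i.e. (4.03/2.02)^(3/2).
= 1.99505^(3/2) = 2.818.

2.818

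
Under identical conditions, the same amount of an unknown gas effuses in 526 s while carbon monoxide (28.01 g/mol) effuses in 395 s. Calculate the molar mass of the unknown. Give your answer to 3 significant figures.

49.7 g/mol

By Graham's law, t_X/t_CO = √(M_X/M_CO).
526/395 = 1.332 = √(M_X/28.01)
M_X = 28.01 × 1.332² = 28.01 × 1.773 = 49.7 g/mol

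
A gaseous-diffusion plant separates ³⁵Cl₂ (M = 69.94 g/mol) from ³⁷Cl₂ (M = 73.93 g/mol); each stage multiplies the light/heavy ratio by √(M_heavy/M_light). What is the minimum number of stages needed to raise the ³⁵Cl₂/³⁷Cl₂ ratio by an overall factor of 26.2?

With α = √(73.93/69.94) per stage, ln α = ½ ln(1.05705) = 0.02774.
Need α^N ≥ 26.2 ⇒ N ≥ ln(26.2) / ln α = 3.266 / 0.02774 = 117.73.
So at least 118 stages are needed.

118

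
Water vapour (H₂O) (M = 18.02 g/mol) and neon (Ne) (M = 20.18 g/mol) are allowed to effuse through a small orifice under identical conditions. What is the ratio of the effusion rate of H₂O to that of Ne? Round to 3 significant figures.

1.06

Using Graham's law: rate_H₂O/rate_Ne = √(M_Ne/M_H₂O) = √(20.18/18.02) = √1.120 = 1.06.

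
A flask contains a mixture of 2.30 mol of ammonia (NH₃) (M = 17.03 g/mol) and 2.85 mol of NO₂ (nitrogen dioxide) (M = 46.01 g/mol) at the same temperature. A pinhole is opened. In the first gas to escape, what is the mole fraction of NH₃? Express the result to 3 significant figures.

0.570

The effusion rate of species i is ∝ p_i/√M_i ∝ n_i/√M_i.
x_NH₃(eff) = (n_NH₃/√M_NH₃) / (n_NH₃/√M_NH₃ + n_NO₂/√M_NO₂)
= (2.30/√17.03) / (2.30/√17.03 + 2.85/√46.01) = 0.5573/(0.5573 + 0.4202) = 0.570.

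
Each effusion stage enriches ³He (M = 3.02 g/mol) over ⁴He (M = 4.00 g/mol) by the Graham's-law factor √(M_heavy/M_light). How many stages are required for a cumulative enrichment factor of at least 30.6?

25

With α = √(4.00/3.02) per stage, ln α = ½ ln(1.32450) = 0.1405.
Need α^N ≥ 30.6 ⇒ N ≥ ln(30.6) / ln α = 3.421 / 0.1405 = 24.35.
So at least 25 stages are needed.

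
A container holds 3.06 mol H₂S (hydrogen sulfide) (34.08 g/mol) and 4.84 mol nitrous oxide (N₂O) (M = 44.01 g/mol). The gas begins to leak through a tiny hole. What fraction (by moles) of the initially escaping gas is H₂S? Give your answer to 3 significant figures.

Each component's effusion rate ∝ (its partial pressure)·(1/√M) ∝ n_i/√M_i.
Mole fraction of H₂S in the effusate = (n_H₂S/√M_H₂S) / (n_H₂S/√M_H₂S + n_N₂O/√M_N₂O)
= (3.06/√34.08) / (3.06/√34.08 + 4.84/√44.01) = 0.5242/(0.5242 + 0.7296) = 0.418.

0.418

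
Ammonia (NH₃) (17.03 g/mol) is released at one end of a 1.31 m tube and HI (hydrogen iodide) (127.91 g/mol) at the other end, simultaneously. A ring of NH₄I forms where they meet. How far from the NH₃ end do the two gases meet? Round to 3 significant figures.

Graham's law gives d_NH₃/d_HI = rate_NH₃/rate_HI = √(M_HI/M_NH₃) = √(127.91/17.03) = 2.741.
With d_NH₃ + d_HI = 1.31 m, d_HI = 1.31/(1 + 2.741) = 0.3502 m.
d_NH₃ = 1.31 − 0.3502 = 0.960 m.

0.960 m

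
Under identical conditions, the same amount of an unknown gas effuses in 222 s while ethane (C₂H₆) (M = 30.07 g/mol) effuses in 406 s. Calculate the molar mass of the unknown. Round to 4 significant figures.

8.991 g/mol

Using Graham's law: t_X/t_C₂H₆ = √(M_X/M_C₂H₆).
222/406 = 0.5468 = √(M_X/30.07)
M_X = 30.07 × 0.5468² = 30.07 × 0.2990 = 8.991 g/mol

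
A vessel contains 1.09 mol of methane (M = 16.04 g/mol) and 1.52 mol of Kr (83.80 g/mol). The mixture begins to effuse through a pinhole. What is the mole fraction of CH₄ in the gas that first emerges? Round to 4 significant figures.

The effusion rate of species i is ∝ p_i/√M_i ∝ n_i/√M_i.
So x_CH₄ in the escaping gas = (n_CH₄/√M_CH₄) / Σ(n_i/√M_i)
= (1.09/√16.04) / (1.09/√16.04 + 1.52/√83.80) = 0.2722/(0.2722 + 0.1660) = 0.6211.

0.6211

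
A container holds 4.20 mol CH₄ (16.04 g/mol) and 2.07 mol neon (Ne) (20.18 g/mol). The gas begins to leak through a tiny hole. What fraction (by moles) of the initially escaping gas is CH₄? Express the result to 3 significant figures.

Rate_i ∝ x_i/√M_i (Graham's law weighted by mole fraction), so the effusate composition follows n_i/√M_i.
So x_CH₄ in the escaping gas = (n_CH₄/√M_CH₄) / Σ(n_i/√M_i)
= (4.20/√16.04) / (4.20/√16.04 + 2.07/√20.18) = 1.049/(1.049 + 0.4608) = 0.695.

0.695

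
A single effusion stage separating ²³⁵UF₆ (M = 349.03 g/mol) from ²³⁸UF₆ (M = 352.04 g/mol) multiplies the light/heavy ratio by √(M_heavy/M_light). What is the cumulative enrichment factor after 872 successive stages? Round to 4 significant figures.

Each stage multiplies the ratio by α = √(352.04/349.03), so after 872 stages the overall factor is α^872 = (352.04/349.03)^(872/2).
= 1.00862^436 = 42.26.

42.26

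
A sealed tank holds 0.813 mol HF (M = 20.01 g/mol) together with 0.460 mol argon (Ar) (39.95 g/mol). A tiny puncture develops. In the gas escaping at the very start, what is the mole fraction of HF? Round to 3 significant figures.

0.714

Each component's effusion rate ∝ (its partial pressure)·(1/√M) ∝ n_i/√M_i.
x_HF(eff) = (n_HF/√M_HF) / (n_HF/√M_HF + n_Ar/√M_Ar)
= (0.813/√20.01) / (0.813/√20.01 + 0.460/√39.95) = 0.1817/(0.1817 + 0.07278) = 0.714.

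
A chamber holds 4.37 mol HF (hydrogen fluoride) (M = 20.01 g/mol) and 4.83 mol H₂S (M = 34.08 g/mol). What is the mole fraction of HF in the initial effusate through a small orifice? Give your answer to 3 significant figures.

0.541

Each component's effusion rate ∝ (its partial pressure)·(1/√M) ∝ n_i/√M_i.
x_HF(eff) = (n_HF/√M_HF) / (n_HF/√M_HF + n_H₂S/√M_H₂S)
= (4.37/√20.01) / (4.37/√20.01 + 4.83/√34.08) = 0.9769/(0.9769 + 0.8274) = 0.541.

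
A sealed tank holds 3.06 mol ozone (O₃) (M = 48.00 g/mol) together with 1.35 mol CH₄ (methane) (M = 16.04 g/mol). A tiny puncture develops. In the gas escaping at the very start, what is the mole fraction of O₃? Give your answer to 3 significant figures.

0.567

Effusion rate of each component ∝ n_i/√M_i (partial pressure × 1/√M).
So x_O₃ in the escaping gas = (n_O₃/√M_O₃) / Σ(n_i/√M_i)
= (3.06/√48.00) / (3.06/√48.00 + 1.35/√16.04) = 0.4417/(0.4417 + 0.3371) = 0.567.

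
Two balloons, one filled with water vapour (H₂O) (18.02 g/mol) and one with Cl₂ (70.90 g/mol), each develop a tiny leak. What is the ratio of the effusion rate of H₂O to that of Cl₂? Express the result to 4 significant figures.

Graham's law gives rate_H₂O/rate_Cl₂ = √(M_Cl₂/M_H₂O) = √(70.90/18.02) = √3.935 = 1.984.

1.984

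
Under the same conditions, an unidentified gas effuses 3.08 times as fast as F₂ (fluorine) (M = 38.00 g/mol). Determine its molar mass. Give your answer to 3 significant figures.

Using Graham's law: rate_X/rate_F₂ = √(M_F₂/M_X).
3.08 = √(38.00/M_X)
M_X = 38.00 / 3.08² = 38.00 / 9.486 = 4.01 g/mol

4.01 g/mol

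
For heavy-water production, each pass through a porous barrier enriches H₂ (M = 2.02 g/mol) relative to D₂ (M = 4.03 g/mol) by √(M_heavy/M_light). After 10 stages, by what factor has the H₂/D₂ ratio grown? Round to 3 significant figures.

31.6

Overall factor = α^10 with α = √(4.03/2.02), i.e. (4.03/2.02)^(10/2).
= 1.99505^5 = 31.6.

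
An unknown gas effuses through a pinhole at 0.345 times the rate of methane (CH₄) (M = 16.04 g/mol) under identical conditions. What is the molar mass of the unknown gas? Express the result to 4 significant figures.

Since effusion rate ∝ 1/√M, rate_X/rate_CH₄ = √(M_CH₄/M_X).
0.345 = √(16.04/M_X)
M_X = 16.04 / 0.345² = 16.04 / 0.1190 = 134.8 g/mol

134.8 g/mol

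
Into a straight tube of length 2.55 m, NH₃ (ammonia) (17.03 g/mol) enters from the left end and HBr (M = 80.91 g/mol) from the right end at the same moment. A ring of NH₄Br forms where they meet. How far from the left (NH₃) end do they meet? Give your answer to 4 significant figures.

1.748 m

In equal time, each gas travels a distance ∝ its rate ∝ 1/√M, so d_NH₃/d_HBr = √(M_HBr/M_NH₃) = √(80.91/17.03) = 2.180.
With d_NH₃ + d_HBr = 2.55 m, d_HBr = 2.55/(1 + 2.180) = 0.8020 m.
d_NH₃ = 2.55 − 0.8020 = 1.748 m.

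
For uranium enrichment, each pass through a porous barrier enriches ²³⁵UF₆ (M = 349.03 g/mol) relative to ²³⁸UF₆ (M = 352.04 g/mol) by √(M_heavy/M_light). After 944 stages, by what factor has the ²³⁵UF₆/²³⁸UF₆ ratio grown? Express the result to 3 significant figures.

Overall factor = α^944 with α = √(352.04/349.03), i.e. (352.04/349.03)^(944/2).
= 1.00862^472 = 57.6.

57.6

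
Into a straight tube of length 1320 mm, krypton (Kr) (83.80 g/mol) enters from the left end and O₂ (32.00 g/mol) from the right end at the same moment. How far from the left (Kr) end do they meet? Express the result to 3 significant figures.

Distances travelled in equal time are proportional to diffusion rates, so d_Kr/d_O₂ = √(M_O₂/M_Kr) = √(32.00/83.80) = 0.6179.
With d_Kr + d_O₂ = 1320 mm, d_O₂ = 1320/(1 + 0.6179) = 815.8 mm.
d_Kr = 1320 − 815.8 = 504 mm.

504 mm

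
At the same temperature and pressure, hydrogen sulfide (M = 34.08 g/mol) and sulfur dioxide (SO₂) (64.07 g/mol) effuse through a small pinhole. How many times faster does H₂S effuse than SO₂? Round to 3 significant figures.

1.37

Graham's law gives rate_H₂S/rate_SO₂ = √(M_SO₂/M_H₂S) = √(64.07/34.08) = √1.880 = 1.37.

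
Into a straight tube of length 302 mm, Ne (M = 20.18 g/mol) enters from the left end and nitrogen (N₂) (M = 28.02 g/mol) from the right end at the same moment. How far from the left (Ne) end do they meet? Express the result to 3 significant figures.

163 mm

In equal time, each gas travels a distance ∝ its rate ∝ 1/√M, so d_Ne/d_N₂ = √(M_N₂/M_Ne) = √(28.02/20.18) = 1.178.
With d_Ne + d_N₂ = 302 mm, d_N₂ = 302/(1 + 1.178) = 138.6 mm.
d_Ne = 302 − 138.6 = 163 mm.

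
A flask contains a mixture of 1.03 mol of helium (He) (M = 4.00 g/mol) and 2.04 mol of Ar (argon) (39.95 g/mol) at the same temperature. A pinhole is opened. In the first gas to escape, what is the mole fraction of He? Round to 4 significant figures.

Rate_i ∝ x_i/√M_i (Graham's law weighted by mole fraction), so the effusate composition follows n_i/√M_i.
So x_He in the escaping gas = (n_He/√M_He) / Σ(n_i/√M_i)
= (1.03/√4.00) / (1.03/√4.00 + 2.04/√39.95) = 0.5150/(0.5150 + 0.3228) = 0.6147.

0.6147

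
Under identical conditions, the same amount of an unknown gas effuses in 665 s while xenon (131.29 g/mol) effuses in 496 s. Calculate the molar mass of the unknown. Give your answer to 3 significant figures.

From Graham's law, t_X/t_Xe = √(M_X/M_Xe).
665/496 = 1.341 = √(M_X/131.29)
M_X = 131.29 × 1.341² = 131.29 × 1.798 = 236 g/mol

236 g/mol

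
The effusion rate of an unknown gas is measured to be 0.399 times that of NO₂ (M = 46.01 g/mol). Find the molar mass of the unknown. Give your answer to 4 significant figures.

Using Graham's law: rate_X/rate_NO₂ = √(M_NO₂/M_X).
0.399 = √(46.01/M_X)
M_X = 46.01 / 0.399² = 46.01 / 0.1592 = 289.0 g/mol

289.0 g/mol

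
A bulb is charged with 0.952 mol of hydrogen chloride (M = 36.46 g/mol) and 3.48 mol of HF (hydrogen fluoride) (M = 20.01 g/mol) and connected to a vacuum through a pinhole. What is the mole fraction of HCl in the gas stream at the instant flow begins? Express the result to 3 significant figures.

0.169

Rate_i ∝ x_i/√M_i (Graham's law weighted by mole fraction), so the effusate composition follows n_i/√M_i.
x_HCl(eff) = (n_HCl/√M_HCl) / (n_HCl/√M_HCl + n_HF/√M_HF)
= (0.952/√36.46) / (0.952/√36.46 + 3.48/√20.01) = 0.1577/(0.1577 + 0.7780) = 0.169.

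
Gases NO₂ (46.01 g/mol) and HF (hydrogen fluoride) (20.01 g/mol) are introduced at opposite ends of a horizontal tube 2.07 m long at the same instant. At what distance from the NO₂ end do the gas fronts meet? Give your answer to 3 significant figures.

0.823 m

In equal time, each gas travels a distance ∝ its rate ∝ 1/√M, so d_NO₂/d_HF = √(M_HF/M_NO₂) = √(20.01/46.01) = 0.6595.
With d_NO₂ + d_HF = 2.07 m, d_HF = 2.07/(1 + 0.6595) = 1.247 m.
d_NO₂ = 2.07 − 1.247 = 0.823 m.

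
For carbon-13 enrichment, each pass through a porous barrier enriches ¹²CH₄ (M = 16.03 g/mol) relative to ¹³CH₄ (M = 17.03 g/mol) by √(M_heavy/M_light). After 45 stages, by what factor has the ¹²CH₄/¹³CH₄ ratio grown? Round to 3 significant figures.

Overall factor = α^45 with α = √(17.03/16.03), i.e. (17.03/16.03)^(45/2).
= 1.06238^(45/2) = 3.90.

3.90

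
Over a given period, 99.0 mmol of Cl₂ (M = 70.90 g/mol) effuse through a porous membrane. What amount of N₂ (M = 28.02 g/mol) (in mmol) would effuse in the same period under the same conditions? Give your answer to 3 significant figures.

Since effusion rate ∝ 1/√M, rate_N₂/rate_Cl₂ = √(M_Cl₂/M_N₂) = √(70.90/28.02) = √2.530 = 1.591.
So the amount for N₂ is 99.0 × 1.591 = 157 mmol.

157 mmol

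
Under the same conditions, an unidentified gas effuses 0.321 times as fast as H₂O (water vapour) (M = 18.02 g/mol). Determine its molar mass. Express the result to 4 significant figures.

Graham's law gives rate_X/rate_H₂O = √(M_H₂O/M_X).
0.321 = √(18.02/M_X)
M_X = 18.02 / 0.321² = 18.02 / 0.1030 = 174.9 g/mol

174.9 g/mol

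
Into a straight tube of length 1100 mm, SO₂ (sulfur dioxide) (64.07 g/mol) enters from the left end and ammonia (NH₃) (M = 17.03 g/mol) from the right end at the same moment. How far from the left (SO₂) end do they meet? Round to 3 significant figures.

Graham's law gives d_SO₂/d_NH₃ = rate_SO₂/rate_NH₃ = √(M_NH₃/M_SO₂) = √(17.03/64.07) = 0.5156.
With d_SO₂ + d_NH₃ = 1100 mm, d_NH₃ = 1100/(1 + 0.5156) = 725.8 mm.
d_SO₂ = 1100 − 725.8 = 374 mm.

374 mm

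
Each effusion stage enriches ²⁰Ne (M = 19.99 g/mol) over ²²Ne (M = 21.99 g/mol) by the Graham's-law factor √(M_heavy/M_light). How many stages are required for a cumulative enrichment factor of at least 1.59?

With α = √(21.99/19.99) per stage, ln α = ½ ln(1.10005) = 0.04768.
Need α^N ≥ 1.59 ⇒ N ≥ ln(1.59) / ln α = 0.4637 / 0.04768 = 9.73.
Minimum whole number of stages: N = 10.

10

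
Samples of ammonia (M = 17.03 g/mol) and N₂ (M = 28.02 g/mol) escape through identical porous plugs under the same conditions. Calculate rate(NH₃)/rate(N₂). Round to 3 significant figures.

1.28

By Graham's law, rate_NH₃/rate_N₂ = √(M_N₂/M_NH₃) = √(28.02/17.03) = √1.645 = 1.28.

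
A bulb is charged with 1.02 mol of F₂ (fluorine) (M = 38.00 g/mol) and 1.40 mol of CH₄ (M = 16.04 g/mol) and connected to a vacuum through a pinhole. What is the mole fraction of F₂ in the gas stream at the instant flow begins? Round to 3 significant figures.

0.321

The effusion rate of species i is ∝ p_i/√M_i ∝ n_i/√M_i.
Mole fraction of F₂ in the effusate = (n_F₂/√M_F₂) / (n_F₂/√M_F₂ + n_CH₄/√M_CH₄)
= (1.02/√38.00) / (1.02/√38.00 + 1.40/√16.04) = 0.1655/(0.1655 + 0.3496) = 0.321.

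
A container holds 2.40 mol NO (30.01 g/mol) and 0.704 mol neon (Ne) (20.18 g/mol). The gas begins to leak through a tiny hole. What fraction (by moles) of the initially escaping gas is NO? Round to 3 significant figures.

0.737

Effusion rate of each component ∝ n_i/√M_i (partial pressure × 1/√M).
Mole fraction of NO in the effusate = (n_NO/√M_NO) / (n_NO/√M_NO + n_Ne/√M_Ne)
= (2.40/√30.01) / (2.40/√30.01 + 0.704/√20.18) = 0.4381/(0.4381 + 0.1567) = 0.737.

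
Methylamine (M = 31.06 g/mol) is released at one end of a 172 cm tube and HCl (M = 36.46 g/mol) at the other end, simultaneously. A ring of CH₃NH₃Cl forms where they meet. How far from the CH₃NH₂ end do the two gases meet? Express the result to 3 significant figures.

In equal time, each gas travels a distance ∝ its rate ∝ 1/√M, so d_CH₃NH₂/d_HCl = √(M_HCl/M_CH₃NH₂) = √(36.46/31.06) = 1.083.
With d_CH₃NH₂ + d_HCl = 172 cm, d_HCl = 172/(1 + 1.083) = 82.56 cm.
d_CH₃NH₂ = 172 − 82.56 = 89.4 cm.

89.4 cm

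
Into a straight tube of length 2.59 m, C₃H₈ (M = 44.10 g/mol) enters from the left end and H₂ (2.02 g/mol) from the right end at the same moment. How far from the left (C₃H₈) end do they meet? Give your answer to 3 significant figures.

0.457 m

Graham's law gives d_C₃H₈/d_H₂ = rate_C₃H₈/rate_H₂ = √(M_H₂/M_C₃H₈) = √(2.02/44.10) = 0.2140.
With d_C₃H₈ + d_H₂ = 2.59 m, d_H₂ = 2.59/(1 + 0.2140) = 2.133 m.
d_C₃H₈ = 2.59 − 2.133 = 0.457 m.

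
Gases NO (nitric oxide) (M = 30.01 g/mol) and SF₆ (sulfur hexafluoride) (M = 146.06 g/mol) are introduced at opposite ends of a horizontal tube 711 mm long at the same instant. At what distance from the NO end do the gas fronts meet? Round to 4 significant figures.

Graham's law gives d_NO/d_SF₆ = rate_NO/rate_SF₆ = √(M_SF₆/M_NO) = √(146.06/30.01) = 2.206.
With d_NO + d_SF₆ = 711 mm, d_SF₆ = 711/(1 + 2.206) = 221.8 mm.
d_NO = 711 − 221.8 = 489.2 mm.

489.2 mm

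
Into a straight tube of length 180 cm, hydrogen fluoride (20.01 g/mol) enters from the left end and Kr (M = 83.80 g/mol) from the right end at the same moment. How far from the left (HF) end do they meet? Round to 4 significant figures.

120.9 cm

Graham's law gives d_HF/d_Kr = rate_HF/rate_Kr = √(M_Kr/M_HF) = √(83.80/20.01) = 2.046.
With d_HF + d_Kr = 180 cm, d_Kr = 180/(1 + 2.046) = 59.09 cm.
d_HF = 180 − 59.09 = 120.9 cm.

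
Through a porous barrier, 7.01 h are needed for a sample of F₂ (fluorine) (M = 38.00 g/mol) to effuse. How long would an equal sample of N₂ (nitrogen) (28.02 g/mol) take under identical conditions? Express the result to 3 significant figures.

Using Graham's law: t_N₂/t_F₂ = √(M_N₂/M_F₂) = √(28.02/38.00) = √0.7374 = 0.8587.
So the time for N₂ is 7.01 × 0.8587 = 6.02 h.

6.02 h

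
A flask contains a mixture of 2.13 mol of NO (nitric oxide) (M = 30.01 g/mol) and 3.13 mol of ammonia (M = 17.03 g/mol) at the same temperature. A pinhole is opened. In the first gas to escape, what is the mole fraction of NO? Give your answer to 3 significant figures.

Rate_i ∝ x_i/√M_i (Graham's law weighted by mole fraction), so the effusate composition follows n_i/√M_i.
So x_NO in the escaping gas = (n_NO/√M_NO) / Σ(n_i/√M_i)
= (2.13/√30.01) / (2.13/√30.01 + 3.13/√17.03) = 0.3888/(0.3888 + 0.7585) = 0.339.

0.339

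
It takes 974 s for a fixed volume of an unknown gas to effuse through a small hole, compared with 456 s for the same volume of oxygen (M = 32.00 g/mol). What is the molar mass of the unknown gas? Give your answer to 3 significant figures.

146 g/mol

From Graham's law, t_X/t_O₂ = √(M_X/M_O₂).
974/456 = 2.136 = √(M_X/32.00)
M_X = 32.00 × 2.136² = 32.00 × 4.562 = 146 g/mol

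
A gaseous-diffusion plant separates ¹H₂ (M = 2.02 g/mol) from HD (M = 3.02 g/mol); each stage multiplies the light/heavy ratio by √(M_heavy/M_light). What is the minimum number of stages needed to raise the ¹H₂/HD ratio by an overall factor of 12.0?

13

With α = √(3.02/2.02) per stage, ln α = ½ ln(1.49505) = 0.2011.
Need α^N ≥ 12.0 ⇒ N ≥ ln(12.0) / ln α = 2.485 / 0.2011 = 12.36.
So at least 13 stages are needed.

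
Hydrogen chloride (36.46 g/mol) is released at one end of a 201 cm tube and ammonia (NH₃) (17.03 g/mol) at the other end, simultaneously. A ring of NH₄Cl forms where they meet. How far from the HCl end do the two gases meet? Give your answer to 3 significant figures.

81.6 cm

Distances travelled in equal time are proportional to diffusion rates, so d_HCl/d_NH₃ = √(M_NH₃/M_HCl) = √(17.03/36.46) = 0.6834.
With d_HCl + d_NH₃ = 201 cm, d_NH₃ = 201/(1 + 0.6834) = 119.4 cm.
d_HCl = 201 − 119.4 = 81.6 cm.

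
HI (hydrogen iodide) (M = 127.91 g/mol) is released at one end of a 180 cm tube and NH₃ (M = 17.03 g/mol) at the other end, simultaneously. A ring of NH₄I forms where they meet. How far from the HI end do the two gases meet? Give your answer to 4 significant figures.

48.12 cm

Graham's law gives d_HI/d_NH₃ = rate_HI/rate_NH₃ = √(M_NH₃/M_HI) = √(17.03/127.91) = 0.3649.
With d_HI + d_NH₃ = 180 cm, d_NH₃ = 180/(1 + 0.3649) = 131.9 cm.
d_HI = 180 − 131.9 = 48.12 cm.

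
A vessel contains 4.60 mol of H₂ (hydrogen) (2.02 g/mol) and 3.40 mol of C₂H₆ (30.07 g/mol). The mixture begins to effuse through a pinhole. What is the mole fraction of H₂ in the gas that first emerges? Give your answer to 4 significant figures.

Effusion rate of each component ∝ n_i/√M_i (partial pressure × 1/√M).
So x_H₂ in the escaping gas = (n_H₂/√M_H₂) / Σ(n_i/√M_i)
= (4.60/√2.02) / (4.60/√2.02 + 3.40/√30.07) = 3.237/(3.237 + 0.6200) = 0.8392.

0.8392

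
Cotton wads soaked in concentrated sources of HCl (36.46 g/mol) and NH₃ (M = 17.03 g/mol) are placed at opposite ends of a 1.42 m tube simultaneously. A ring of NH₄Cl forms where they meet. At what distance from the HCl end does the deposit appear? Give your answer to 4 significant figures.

Graham's law gives d_HCl/d_NH₃ = rate_HCl/rate_NH₃ = √(M_NH₃/M_HCl) = √(17.03/36.46) = 0.6834.
With d_HCl + d_NH₃ = 1.42 m, d_NH₃ = 1.42/(1 + 0.6834) = 0.8435 m.
d_HCl = 1.42 − 0.8435 = 0.5765 m.

0.5765 m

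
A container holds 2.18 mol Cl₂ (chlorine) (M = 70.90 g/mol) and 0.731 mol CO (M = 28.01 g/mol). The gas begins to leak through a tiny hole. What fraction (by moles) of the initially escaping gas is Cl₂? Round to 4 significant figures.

Rate_i ∝ x_i/√M_i (Graham's law weighted by mole fraction), so the effusate composition follows n_i/√M_i.
Mole fraction of Cl₂ in the effusate = (n_Cl₂/√M_Cl₂) / (n_Cl₂/√M_Cl₂ + n_CO/√M_CO)
= (2.18/√70.90) / (2.18/√70.90 + 0.731/√28.01) = 0.2589/(0.2589 + 0.1381) = 0.6521.

0.6521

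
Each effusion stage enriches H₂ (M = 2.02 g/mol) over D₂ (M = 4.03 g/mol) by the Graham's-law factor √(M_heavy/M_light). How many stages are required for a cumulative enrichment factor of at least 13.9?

8

With α = √(4.03/2.02) per stage, ln α = ½ ln(1.99505) = 0.3453.
Need α^N ≥ 13.9 ⇒ N ≥ ln(13.9) / ln α = 2.632 / 0.3453 = 7.62.
Rounding up, N = 8 stages.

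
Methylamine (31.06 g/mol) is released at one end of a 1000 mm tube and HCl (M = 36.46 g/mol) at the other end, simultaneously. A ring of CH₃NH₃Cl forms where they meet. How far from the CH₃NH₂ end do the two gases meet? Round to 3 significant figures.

Distances travelled in equal time are proportional to diffusion rates, so d_CH₃NH₂/d_HCl = √(M_HCl/M_CH₃NH₂) = √(36.46/31.06) = 1.083.
With d_CH₃NH₂ + d_HCl = 1000 mm, d_HCl = 1000/(1 + 1.083) = 480.0 mm.
d_CH₃NH₂ = 1000 − 480.0 = 520 mm.

520 mm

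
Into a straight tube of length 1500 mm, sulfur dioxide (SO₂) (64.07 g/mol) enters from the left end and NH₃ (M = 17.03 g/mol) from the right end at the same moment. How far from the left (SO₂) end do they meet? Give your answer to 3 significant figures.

Distances travelled in equal time are proportional to diffusion rates, so d_SO₂/d_NH₃ = √(M_NH₃/M_SO₂) = √(17.03/64.07) = 0.5156.
With d_SO₂ + d_NH₃ = 1500 mm, d_NH₃ = 1500/(1 + 0.5156) = 989.7 mm.
d_SO₂ = 1500 − 989.7 = 510 mm.

510 mm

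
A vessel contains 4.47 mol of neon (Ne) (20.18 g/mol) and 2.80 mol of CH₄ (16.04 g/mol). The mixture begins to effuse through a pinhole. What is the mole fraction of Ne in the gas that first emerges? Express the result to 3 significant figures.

0.587

The effusion rate of species i is ∝ p_i/√M_i ∝ n_i/√M_i.
So x_Ne in the escaping gas = (n_Ne/√M_Ne) / Σ(n_i/√M_i)
= (4.47/√20.18) / (4.47/√20.18 + 2.80/√16.04) = 0.9951/(0.9951 + 0.6991) = 0.587.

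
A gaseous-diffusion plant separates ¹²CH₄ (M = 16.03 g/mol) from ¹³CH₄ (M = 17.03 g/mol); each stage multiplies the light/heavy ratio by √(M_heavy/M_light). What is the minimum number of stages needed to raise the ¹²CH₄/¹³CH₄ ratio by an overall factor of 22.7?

With α = √(17.03/16.03) per stage, ln α = ½ ln(1.06238) = 0.03026.
Need α^N ≥ 22.7 ⇒ N ≥ ln(22.7) / ln α = 3.122 / 0.03026 = 103.19.
Minimum whole number of stages: N = 104.

104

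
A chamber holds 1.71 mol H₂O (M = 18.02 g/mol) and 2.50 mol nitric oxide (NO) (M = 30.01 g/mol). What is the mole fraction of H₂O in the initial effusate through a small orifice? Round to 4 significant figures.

0.4688

Each component's effusion rate ∝ (its partial pressure)·(1/√M) ∝ n_i/√M_i.
Mole fraction of H₂O in the effusate = (n_H₂O/√M_H₂O) / (n_H₂O/√M_H₂O + n_NO/√M_NO)
= (1.71/√18.02) / (1.71/√18.02 + 2.50/√30.01) = 0.4028/(0.4028 + 0.4564) = 0.4688.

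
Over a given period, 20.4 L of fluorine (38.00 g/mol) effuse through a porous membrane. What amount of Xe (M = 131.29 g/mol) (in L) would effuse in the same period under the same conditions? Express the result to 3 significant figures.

Using Graham's law: rate_Xe/rate_F₂ = √(M_F₂/M_Xe) = √(38.00/131.29) = √0.2894 = 0.5380.
So the volume for Xe is 20.4 × 0.5380 = 11.0 L.

11.0 L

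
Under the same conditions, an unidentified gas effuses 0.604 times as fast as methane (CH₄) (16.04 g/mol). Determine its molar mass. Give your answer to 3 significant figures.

44.0 g/mol

By Graham's law, rate_X/rate_CH₄ = √(M_CH₄/M_X).
0.604 = √(16.04/M_X)
M_X = 16.04 / 0.604² = 16.04 / 0.3648 = 44.0 g/mol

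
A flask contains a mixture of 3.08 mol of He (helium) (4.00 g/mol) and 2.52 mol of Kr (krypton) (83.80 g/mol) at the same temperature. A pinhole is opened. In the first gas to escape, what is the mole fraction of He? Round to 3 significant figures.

0.848

The effusion rate of species i is ∝ p_i/√M_i ∝ n_i/√M_i.
x_He(eff) = (n_He/√M_He) / (n_He/√M_He + n_Kr/√M_Kr)
= (3.08/√4.00) / (3.08/√4.00 + 2.52/√83.80) = 1.540/(1.540 + 0.2753) = 0.848.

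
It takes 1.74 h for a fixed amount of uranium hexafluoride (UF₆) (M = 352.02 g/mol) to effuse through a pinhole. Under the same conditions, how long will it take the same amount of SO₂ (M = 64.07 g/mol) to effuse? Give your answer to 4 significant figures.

Graham's law gives t_SO₂/t_UF₆ = √(M_SO₂/M_UF₆) = √(64.07/352.02) = √0.1820 = 0.4266.
So the time for SO₂ is 1.74 × 0.4266 = 0.7423 h.

0.7423 h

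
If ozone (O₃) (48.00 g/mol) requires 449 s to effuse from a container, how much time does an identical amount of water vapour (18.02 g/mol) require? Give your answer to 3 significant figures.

275 s

By Graham's law, t_H₂O/t_O₃ = √(M_H₂O/M_O₃) = √(18.02/48.00) = √0.3754 = 0.6127.
So the time for H₂O is 449 × 0.6127 = 275 s.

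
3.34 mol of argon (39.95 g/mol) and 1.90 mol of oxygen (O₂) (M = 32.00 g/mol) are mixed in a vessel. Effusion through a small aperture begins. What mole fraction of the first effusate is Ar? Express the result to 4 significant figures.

The effusion rate of species i is ∝ p_i/√M_i ∝ n_i/√M_i.
x_Ar(eff) = (n_Ar/√M_Ar) / (n_Ar/√M_Ar + n_O₂/√M_O₂)
= (3.34/√39.95) / (3.34/√39.95 + 1.90/√32.00) = 0.5284/(0.5284 + 0.3359) = 0.6114.

0.6114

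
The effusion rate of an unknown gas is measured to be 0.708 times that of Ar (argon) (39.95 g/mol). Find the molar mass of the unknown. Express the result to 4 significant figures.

79.70 g/mol

Using Graham's law: rate_X/rate_Ar = √(M_Ar/M_X).
0.708 = √(39.95/M_X)
M_X = 39.95 / 0.708² = 39.95 / 0.5013 = 79.70 g/mol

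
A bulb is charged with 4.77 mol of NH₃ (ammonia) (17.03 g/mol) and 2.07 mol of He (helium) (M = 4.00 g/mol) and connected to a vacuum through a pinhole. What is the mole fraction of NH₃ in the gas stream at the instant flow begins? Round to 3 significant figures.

0.528

Effusion rate of each component ∝ n_i/√M_i (partial pressure × 1/√M).
So x_NH₃ in the escaping gas = (n_NH₃/√M_NH₃) / Σ(n_i/√M_i)
= (4.77/√17.03) / (4.77/√17.03 + 2.07/√4.00) = 1.156/(1.156 + 1.035) = 0.528.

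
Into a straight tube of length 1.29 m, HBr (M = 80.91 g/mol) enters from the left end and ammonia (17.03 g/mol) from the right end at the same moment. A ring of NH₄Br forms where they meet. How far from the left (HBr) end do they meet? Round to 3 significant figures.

The fronts meet when d_HBr + d_NH₃ = L with d_HBr/d_NH₃ = √(M_NH₃/M_HBr) (Graham's law). Here √(M_NH₃/M_HBr) = √(17.03/80.91) = 0.4588.
With d_HBr + d_NH₃ = 1.29 m, d_NH₃ = 1.29/(1 + 0.4588) = 0.8843 m.
d_HBr = 1.29 − 0.8843 = 0.406 m.

0.406 m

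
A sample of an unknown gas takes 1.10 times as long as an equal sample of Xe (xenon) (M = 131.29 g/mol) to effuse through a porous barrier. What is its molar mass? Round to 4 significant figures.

From Graham's law, t_X/t_Xe = √(M_X/M_Xe).
1.10 = √(M_X/131.29)
M_X = 131.29 × 1.10² = 131.29 × 1.210 = 158.9 g/mol

158.9 g/mol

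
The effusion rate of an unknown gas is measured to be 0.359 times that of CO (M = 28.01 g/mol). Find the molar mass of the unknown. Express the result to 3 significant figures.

217 g/mol

Since effusion rate ∝ 1/√M, rate_X/rate_CO = √(M_CO/M_X).
0.359 = √(28.01/M_X)
M_X = 28.01 / 0.359² = 28.01 / 0.1289 = 217 g/mol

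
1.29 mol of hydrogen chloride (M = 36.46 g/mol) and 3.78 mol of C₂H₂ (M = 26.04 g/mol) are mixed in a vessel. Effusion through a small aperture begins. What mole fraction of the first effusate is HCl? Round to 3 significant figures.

0.224

Rate_i ∝ x_i/√M_i (Graham's law weighted by mole fraction), so the effusate composition follows n_i/√M_i.
So x_HCl in the escaping gas = (n_HCl/√M_HCl) / Σ(n_i/√M_i)
= (1.29/√36.46) / (1.29/√36.46 + 3.78/√26.04) = 0.2136/(0.2136 + 0.7407) = 0.224.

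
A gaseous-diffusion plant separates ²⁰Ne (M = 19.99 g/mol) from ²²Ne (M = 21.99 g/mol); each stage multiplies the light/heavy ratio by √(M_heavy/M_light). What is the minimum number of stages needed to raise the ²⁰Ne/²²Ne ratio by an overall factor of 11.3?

Per stage α = (21.99/19.99)^(1/2) = 1.10005^0.5, giving ln α = 0.04768.
Need α^N ≥ 11.3 ⇒ N ≥ ln(11.3) / ln α = 2.425 / 0.04768 = 50.86.
So at least 51 stages are needed.

51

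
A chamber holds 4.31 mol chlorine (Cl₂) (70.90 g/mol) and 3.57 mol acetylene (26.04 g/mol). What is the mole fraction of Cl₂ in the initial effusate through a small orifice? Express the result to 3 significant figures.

Effusion rate of each component ∝ n_i/√M_i (partial pressure × 1/√M).
So x_Cl₂ in the escaping gas = (n_Cl₂/√M_Cl₂) / Σ(n_i/√M_i)
= (4.31/√70.90) / (4.31/√70.90 + 3.57/√26.04) = 0.5119/(0.5119 + 0.6996) = 0.423.

0.423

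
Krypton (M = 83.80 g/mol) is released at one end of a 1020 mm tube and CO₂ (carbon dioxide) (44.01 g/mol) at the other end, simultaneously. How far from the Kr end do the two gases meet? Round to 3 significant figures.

429 mm

The fronts meet when d_Kr + d_CO₂ = L with d_Kr/d_CO₂ = √(M_CO₂/M_Kr) (Graham's law). Here √(M_CO₂/M_Kr) = √(44.01/83.80) = 0.7247.
With d_Kr + d_CO₂ = 1020 mm, d_CO₂ = 1020/(1 + 0.7247) = 591.4 mm.
d_Kr = 1020 − 591.4 = 429 mm.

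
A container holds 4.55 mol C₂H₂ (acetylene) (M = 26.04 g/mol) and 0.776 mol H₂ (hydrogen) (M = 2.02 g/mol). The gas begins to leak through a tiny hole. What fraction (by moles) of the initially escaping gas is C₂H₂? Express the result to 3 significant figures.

0.620

The effusion rate of species i is ∝ p_i/√M_i ∝ n_i/√M_i.
So x_C₂H₂ in the escaping gas = (n_C₂H₂/√M_C₂H₂) / Σ(n_i/√M_i)
= (4.55/√26.04) / (4.55/√26.04 + 0.776/√2.02) = 0.8916/(0.8916 + 0.5460) = 0.620.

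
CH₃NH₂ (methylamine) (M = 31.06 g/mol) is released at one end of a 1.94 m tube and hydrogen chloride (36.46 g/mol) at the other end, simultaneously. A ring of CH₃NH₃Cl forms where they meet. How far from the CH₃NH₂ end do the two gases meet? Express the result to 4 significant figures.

Graham's law gives d_CH₃NH₂/d_HCl = rate_CH₃NH₂/rate_HCl = √(M_HCl/M_CH₃NH₂) = √(36.46/31.06) = 1.083.
With d_CH₃NH₂ + d_HCl = 1.94 m, d_HCl = 1.94/(1 + 1.083) = 0.9311 m.
d_CH₃NH₂ = 1.94 − 0.9311 = 1.009 m.

1.009 m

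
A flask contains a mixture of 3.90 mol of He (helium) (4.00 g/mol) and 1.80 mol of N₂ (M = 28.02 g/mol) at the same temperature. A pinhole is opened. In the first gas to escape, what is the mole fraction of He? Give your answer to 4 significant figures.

Each component's effusion rate ∝ (its partial pressure)·(1/√M) ∝ n_i/√M_i.
x_He(eff) = (n_He/√M_He) / (n_He/√M_He + n_N₂/√M_N₂)
= (3.90/√4.00) / (3.90/√4.00 + 1.80/√28.02) = 1.950/(1.950 + 0.3400) = 0.8515.

0.8515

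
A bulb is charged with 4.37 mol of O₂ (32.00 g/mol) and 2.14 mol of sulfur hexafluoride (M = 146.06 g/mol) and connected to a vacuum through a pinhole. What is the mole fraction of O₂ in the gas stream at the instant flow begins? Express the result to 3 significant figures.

0.814

Effusion rate of each component ∝ n_i/√M_i (partial pressure × 1/√M).
x_O₂(eff) = (n_O₂/√M_O₂) / (n_O₂/√M_O₂ + n_SF₆/√M_SF₆)
= (4.37/√32.00) / (4.37/√32.00 + 2.14/√146.06) = 0.7725/(0.7725 + 0.1771) = 0.814.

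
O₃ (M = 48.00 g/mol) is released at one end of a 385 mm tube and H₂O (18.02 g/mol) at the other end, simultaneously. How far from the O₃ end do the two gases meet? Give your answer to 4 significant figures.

146.3 mm

In equal time, each gas travels a distance ∝ its rate ∝ 1/√M, so d_O₃/d_H₂O = √(M_H₂O/M_O₃) = √(18.02/48.00) = 0.6127.
With d_O₃ + d_H₂O = 385 mm, d_H₂O = 385/(1 + 0.6127) = 238.7 mm.
d_O₃ = 385 − 238.7 = 146.3 mm.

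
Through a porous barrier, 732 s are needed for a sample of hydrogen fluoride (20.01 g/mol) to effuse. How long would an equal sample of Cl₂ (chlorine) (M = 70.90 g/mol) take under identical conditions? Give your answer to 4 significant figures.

1378 s

Graham's law gives t_Cl₂/t_HF = √(M_Cl₂/M_HF) = √(70.90/20.01) = √3.543 = 1.882.
So the time for Cl₂ is 732 × 1.882 = 1378 s.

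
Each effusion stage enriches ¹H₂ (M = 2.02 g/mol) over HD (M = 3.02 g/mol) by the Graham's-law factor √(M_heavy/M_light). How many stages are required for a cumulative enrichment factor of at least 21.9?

Single-stage factor α = √(3.02/2.02), so ln α = ½ ln(1.49505) = 0.2011.
Need α^N ≥ 21.9 ⇒ N ≥ ln(21.9) / ln α = 3.086 / 0.2011 = 15.35.
So at least 16 stages are needed.

16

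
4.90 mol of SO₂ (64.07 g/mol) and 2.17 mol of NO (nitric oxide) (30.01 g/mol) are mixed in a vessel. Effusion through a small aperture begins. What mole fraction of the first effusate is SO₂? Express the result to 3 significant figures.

Effusion rate of each component ∝ n_i/√M_i (partial pressure × 1/√M).
x_SO₂(eff) = (n_SO₂/√M_SO₂) / (n_SO₂/√M_SO₂ + n_NO/√M_NO)
= (4.90/√64.07) / (4.90/√64.07 + 2.17/√30.01) = 0.6122/(0.6122 + 0.3961) = 0.607.

0.607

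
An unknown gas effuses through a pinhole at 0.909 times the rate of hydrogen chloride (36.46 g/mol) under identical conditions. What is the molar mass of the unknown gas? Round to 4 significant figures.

Graham's law gives rate_X/rate_HCl = √(M_HCl/M_X).
0.909 = √(36.46/M_X)
M_X = 36.46 / 0.909² = 36.46 / 0.8263 = 44.13 g/mol

44.13 g/mol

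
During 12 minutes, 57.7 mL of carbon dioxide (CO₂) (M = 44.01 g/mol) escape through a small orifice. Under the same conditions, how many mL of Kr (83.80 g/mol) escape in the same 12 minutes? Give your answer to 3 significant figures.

41.8 mL

By Graham's law, rate_Kr/rate_CO₂ = √(M_CO₂/M_Kr) = √(44.01/83.80) = √0.5252 = 0.7247.
So the volume for Kr is 57.7 × 0.7247 = 41.8 mL.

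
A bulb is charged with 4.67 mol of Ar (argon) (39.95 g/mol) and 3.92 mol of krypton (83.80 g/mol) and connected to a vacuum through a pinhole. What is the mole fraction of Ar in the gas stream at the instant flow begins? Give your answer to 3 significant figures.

0.633

Effusion rate of each component ∝ n_i/√M_i (partial pressure × 1/√M).
Mole fraction of Ar in the effusate = (n_Ar/√M_Ar) / (n_Ar/√M_Ar + n_Kr/√M_Kr)
= (4.67/√39.95) / (4.67/√39.95 + 3.92/√83.80) = 0.7389/(0.7389 + 0.4282) = 0.633.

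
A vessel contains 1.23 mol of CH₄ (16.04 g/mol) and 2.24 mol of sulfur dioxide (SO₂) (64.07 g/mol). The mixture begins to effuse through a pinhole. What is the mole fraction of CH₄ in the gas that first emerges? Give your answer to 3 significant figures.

The effusion rate of species i is ∝ p_i/√M_i ∝ n_i/√M_i.
Mole fraction of CH₄ in the effusate = (n_CH₄/√M_CH₄) / (n_CH₄/√M_CH₄ + n_SO₂/√M_SO₂)
= (1.23/√16.04) / (1.23/√16.04 + 2.24/√64.07) = 0.3071/(0.3071 + 0.2798) = 0.523.

0.523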